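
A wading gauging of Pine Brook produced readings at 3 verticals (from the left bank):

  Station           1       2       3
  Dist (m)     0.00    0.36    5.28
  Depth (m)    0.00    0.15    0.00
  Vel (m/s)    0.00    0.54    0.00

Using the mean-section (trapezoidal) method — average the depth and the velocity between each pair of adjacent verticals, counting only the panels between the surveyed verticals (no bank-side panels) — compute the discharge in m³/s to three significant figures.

Panel 1-2: Δb = 0.36 m, d̄ = (0.00+0.15)/2 = 0.075, v̄ = (0.00+0.54)/2 = 0.27 → q = 0.36×0.075×0.27 = 0.007290 m³/s
Panel 2-3: Δb = 4.92 m, d̄ = (0.15+0.00)/2 = 0.075, v̄ = (0.54+0.00)/2 = 0.27 → q = 4.92×0.075×0.27 = 0.09963 m³/s
Q = Σ q = 0.1069 m³/s

0.107 m³/s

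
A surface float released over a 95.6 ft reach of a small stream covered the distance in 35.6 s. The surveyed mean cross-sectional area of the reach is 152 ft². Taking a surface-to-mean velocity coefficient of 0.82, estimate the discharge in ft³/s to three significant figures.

v_surface = L / t̄ = 95.6 / 35.6 = 2.685 ft/s
v_mean = 0.82 × 2.685 = 2.202 ft/s
Q = A × v_mean = 152 × 2.202 = 334.7 ft³/s

335 ft³/s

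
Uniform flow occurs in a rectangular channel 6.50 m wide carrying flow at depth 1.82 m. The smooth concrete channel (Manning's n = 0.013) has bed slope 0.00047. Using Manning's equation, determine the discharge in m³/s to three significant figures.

21.9 m³/s

A = b·y = 6.50 × 1.82 = 11.83 m²
P = b + 2y = 6.50 + 2×1.82 = 10.14 m
R = A/P = 11.83/10.14 = 1.167 m
Q = (1/n)·A·R^(2/3)·S^(1/2) = (1/0.013) × 11.83 × 1.167^(2/3) × 0.00047^(1/2) = 21.86 m³/s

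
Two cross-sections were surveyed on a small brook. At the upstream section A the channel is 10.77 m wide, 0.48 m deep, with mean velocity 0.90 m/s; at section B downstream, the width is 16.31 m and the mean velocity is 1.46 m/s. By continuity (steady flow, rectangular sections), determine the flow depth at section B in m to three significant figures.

Q = A₁V₁ = (10.77×0.48) × 0.90 = 4.653 m³/s
d₂ = Q/(b₂ V₂) = 4.653/(16.31×1.46) = 0.1954 m

0.195 m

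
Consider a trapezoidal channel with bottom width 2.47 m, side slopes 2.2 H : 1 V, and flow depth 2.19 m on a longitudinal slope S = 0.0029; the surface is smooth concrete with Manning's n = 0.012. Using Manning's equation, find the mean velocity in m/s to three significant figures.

5.13 m/s

A = (b + z·y)·y = (2.47 + 2.2×2.19)×2.19 = 15.96 m²
P = b + 2y√(1+z²) = 2.47 + 2×2.19×√(1+2.2²) = 13.05 m
R = A/P = 15.96/13.05 = 1.223 m
Q = (1/n)·A·R^(2/3)·S^(1/2) = (1/0.012) × 15.96 × 1.223^(2/3) × 0.0029^(1/2) = 81.90 m³/s
V = Q/A = 81.90/15.96 = 5.131 m/s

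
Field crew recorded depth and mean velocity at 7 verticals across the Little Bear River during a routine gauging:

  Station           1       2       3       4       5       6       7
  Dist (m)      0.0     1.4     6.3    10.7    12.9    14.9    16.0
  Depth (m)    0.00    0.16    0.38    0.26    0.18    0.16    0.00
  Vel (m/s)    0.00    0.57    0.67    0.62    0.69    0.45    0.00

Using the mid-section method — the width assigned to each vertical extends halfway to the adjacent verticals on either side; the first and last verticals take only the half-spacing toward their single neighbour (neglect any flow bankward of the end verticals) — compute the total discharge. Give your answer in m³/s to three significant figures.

w_2 = (6.3 − 0.0)/2 = 3.15 m; q_2 = 0.57 × 0.16 × 3.15 = 0.2873 m³/s
w_3 = (10.7 − 1.4)/2 = 4.65 m; q_3 = 0.67 × 0.38 × 4.65 = 1.184 m³/s
w_4 = (12.9 − 6.3)/2 = 3.3 m; q_4 = 0.62 × 0.26 × 3.3 = 0.5320 m³/s
w_5 = (14.9 − 10.7)/2 = 2.1 m; q_5 = 0.69 × 0.18 × 2.1 = 0.2608 m³/s
w_6 = (16.0 − 12.9)/2 = 1.55 m; q_6 = 0.45 × 0.16 × 1.55 = 0.1116 m³/s
Stations 1, 7 contribute zero (depth or velocity is 0).
Q = Σ qᵢ = 2.376 m³/s

2.38 m³/s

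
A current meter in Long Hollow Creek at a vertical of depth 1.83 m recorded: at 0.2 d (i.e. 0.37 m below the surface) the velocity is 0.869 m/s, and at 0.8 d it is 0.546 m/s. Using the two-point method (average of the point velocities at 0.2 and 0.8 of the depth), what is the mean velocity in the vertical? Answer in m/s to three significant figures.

v̄ = (0.869 + 0.546) / 2 = 0.7075 m/s

0.708 m/s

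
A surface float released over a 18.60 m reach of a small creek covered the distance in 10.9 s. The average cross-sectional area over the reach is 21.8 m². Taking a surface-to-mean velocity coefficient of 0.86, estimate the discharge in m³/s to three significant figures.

32.0 m³/s

v_surface = L / t̄ = 18.60 / 10.9 = 1.706 m/s
v_mean = 0.86 × 1.706 = 1.468 m/s
Q = A × v_mean = 21.8 × 1.468 = 31.99 m³/s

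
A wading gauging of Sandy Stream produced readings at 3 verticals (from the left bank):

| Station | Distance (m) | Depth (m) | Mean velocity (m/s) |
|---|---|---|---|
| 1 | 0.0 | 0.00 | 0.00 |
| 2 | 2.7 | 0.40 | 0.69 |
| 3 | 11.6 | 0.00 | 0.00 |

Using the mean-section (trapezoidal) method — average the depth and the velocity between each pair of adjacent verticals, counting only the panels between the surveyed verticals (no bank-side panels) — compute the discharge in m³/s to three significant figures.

0.800 m³/s

Panel 1-2: Δb = 2.7 m, d̄ = (0.00+0.40)/2 = 0.2, v̄ = (0.00+0.69)/2 = 0.345 → q = 2.7×0.2×0.345 = 0.1863 m³/s
Panel 2-3: Δb = 8.9 m, d̄ = (0.40+0.00)/2 = 0.2, v̄ = (0.69+0.00)/2 = 0.345 → q = 8.9×0.2×0.345 = 0.6141 m³/s
Q = Σ q = 0.8004 m³/s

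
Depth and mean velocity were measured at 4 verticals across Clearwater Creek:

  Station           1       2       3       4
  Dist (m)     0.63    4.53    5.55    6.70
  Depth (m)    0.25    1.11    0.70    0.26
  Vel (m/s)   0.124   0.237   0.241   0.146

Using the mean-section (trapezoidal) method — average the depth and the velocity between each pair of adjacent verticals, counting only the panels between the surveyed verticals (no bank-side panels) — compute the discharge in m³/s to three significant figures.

0.806 m³/s

Panel 1-2: Δb = 3.9 m, d̄ = (0.25+1.11)/2 = 0.68, v̄ = (0.124+0.237)/2 = 0.1805 → q = 3.9×0.68×0.1805 = 0.4787 m³/s
Panel 2-3: Δb = 1.02 m, d̄ = (1.11+0.70)/2 = 0.905, v̄ = (0.237+0.241)/2 = 0.239 → q = 1.02×0.905×0.239 = 0.2206 m³/s
Panel 3-4: Δb = 1.15 m, d̄ = (0.70+0.26)/2 = 0.48, v̄ = (0.241+0.146)/2 = 0.1935 → q = 1.15×0.48×0.1935 = 0.1068 m³/s
Q = Σ q = 0.8061 m³/s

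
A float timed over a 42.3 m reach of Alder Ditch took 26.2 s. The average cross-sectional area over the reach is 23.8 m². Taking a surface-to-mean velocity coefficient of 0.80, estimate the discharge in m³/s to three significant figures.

v_surface = L / t̄ = 42.3 / 26.2 = 1.615 m/s
v_mean = 0.80 × 1.615 = 1.292 m/s
Q = A × v_mean = 23.8 × 1.292 = 30.74 m³/s

30.7 m³/s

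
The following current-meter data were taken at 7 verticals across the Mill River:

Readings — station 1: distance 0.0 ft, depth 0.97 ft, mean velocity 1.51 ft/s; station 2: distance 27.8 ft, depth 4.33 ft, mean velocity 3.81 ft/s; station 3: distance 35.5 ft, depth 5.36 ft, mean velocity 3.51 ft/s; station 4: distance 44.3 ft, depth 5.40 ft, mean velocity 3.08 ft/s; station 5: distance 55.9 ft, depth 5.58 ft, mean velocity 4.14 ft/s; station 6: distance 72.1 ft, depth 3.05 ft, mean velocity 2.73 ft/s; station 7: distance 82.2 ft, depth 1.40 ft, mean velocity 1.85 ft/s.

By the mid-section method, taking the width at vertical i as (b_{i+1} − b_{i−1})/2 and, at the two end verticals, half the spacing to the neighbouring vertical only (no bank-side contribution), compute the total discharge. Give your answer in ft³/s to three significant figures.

w_1 = (27.8 − 0.0)/2 = 13.9 ft; q_1 = 1.51 × 0.97 × 13.9 = 20.36 ft³/s
w_2 = (35.5 − 0.0)/2 = 17.75 ft; q_2 = 3.81 × 4.33 × 17.75 = 292.8 ft³/s
w_3 = (44.3 − 27.8)/2 = 8.25 ft; q_3 = 3.51 × 5.36 × 8.25 = 155.2 ft³/s
w_4 = (55.9 − 35.5)/2 = 10.2 ft; q_4 = 3.08 × 5.40 × 10.2 = 169.6 ft³/s
w_5 = (72.1 − 44.3)/2 = 13.9 ft; q_5 = 4.14 × 5.58 × 13.9 = 321.1 ft³/s
w_6 = (82.2 − 55.9)/2 = 13.15 ft; q_6 = 2.73 × 3.05 × 13.15 = 109.5 ft³/s
w_7 = (82.2 − 72.1)/2 = 5.05 ft; q_7 = 1.85 × 1.40 × 5.05 = 13.08 ft³/s
Q = Σ qᵢ = 1082 ft³/s

1080 ft³/s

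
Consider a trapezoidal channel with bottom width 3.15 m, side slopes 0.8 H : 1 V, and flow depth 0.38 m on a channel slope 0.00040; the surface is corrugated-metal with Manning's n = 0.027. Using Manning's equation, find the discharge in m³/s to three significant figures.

0.453 m³/s

A = (b + z·y)·y = (3.15 + 0.8×0.38)×0.38 = 1.313 m²
P = b + 2y√(1+z²) = 3.15 + 2×0.38×√(1+0.8²) = 4.123 m
R = A/P = 1.313/4.123 = 0.3183 m
Q = (1/n)·A·R^(2/3)·S^(1/2) = (1/0.027) × 1.313 × 0.3183^(2/3) × 0.00040^(1/2) = 0.4533 m³/s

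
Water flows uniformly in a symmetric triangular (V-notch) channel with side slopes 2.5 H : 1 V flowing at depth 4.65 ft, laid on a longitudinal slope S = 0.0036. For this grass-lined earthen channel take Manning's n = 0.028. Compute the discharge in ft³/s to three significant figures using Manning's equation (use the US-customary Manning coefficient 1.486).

A = z·y² = 2.5×4.65² = 54.06 ft²
P = 2y√(1+z²) = 2×4.65×√(1+2.5²) = 25.04 ft
R = A/P = 54.06/25.04 = 2.159 ft
Q = (1.486/n)·A·R^(2/3)·S^(1/2) = (1.486/0.028) × 54.06 × 2.159^(2/3) × 0.0036^(1/2) = 287.5 ft³/s

288 ft³/s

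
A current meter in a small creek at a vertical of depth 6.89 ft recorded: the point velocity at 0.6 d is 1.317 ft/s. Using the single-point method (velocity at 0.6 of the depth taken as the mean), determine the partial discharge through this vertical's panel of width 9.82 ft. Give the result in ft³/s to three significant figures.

89.1 ft³/s

v̄ = v₀.₆ = 1.317 ft/s
q = v̄ × d × w = 1.317 × 6.89 × 9.82 = 89.11 ft³/s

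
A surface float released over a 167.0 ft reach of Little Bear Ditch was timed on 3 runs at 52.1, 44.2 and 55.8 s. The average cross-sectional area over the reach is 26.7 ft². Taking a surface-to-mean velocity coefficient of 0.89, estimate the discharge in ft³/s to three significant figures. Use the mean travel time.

t̄ = (52.1 + 44.2 + 55.8) / 3 = 50.7 s
v_surface = L / t̄ = 167.0 / 50.7 = 3.294 ft/s
v_mean = 0.89 × 3.294 = 2.932 ft/s
Q = A × v_mean = 26.7 × 2.932 = 78.27 ft³/s

78.3 ft³/s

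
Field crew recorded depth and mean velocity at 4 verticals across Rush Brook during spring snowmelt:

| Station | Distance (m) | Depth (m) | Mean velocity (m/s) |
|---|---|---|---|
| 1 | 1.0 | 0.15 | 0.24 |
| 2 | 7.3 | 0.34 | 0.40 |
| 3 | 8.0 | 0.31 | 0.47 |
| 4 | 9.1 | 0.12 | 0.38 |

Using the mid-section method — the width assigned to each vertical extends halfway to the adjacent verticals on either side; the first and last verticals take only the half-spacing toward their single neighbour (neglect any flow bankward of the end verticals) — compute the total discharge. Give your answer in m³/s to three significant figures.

0.746 m³/s

w_1 = (7.3 − 1.0)/2 = 3.15 m; q_1 = 0.24 × 0.15 × 3.15 = 0.1134 m³/s
w_2 = (8.0 − 1.0)/2 = 3.5 m; q_2 = 0.40 × 0.34 × 3.5 = 0.4760 m³/s
w_3 = (9.1 − 7.3)/2 = 0.9 m; q_3 = 0.47 × 0.31 × 0.9 = 0.1311 m³/s
w_4 = (9.1 − 8.0)/2 = 0.55 m; q_4 = 0.38 × 0.12 × 0.55 = 0.02508 m³/s
Q = Σ qᵢ = 0.7456 m³/s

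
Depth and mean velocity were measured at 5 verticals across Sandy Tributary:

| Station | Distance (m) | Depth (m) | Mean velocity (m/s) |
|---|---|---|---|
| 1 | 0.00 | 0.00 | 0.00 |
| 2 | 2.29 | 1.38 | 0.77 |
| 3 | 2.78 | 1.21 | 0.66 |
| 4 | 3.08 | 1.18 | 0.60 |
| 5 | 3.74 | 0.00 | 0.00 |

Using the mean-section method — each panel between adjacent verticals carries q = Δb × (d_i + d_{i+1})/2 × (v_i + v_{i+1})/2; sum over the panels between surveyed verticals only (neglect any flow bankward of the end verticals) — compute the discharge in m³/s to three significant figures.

1.40 m³/s

Panel 1-2: Δb = 2.29 m, d̄ = (0.00+1.38)/2 = 0.69, v̄ = (0.00+0.77)/2 = 0.385 → q = 2.29×0.69×0.385 = 0.6083 m³/s
Panel 2-3: Δb = 0.49 m, d̄ = (1.38+1.21)/2 = 1.295, v̄ = (0.77+0.66)/2 = 0.715 → q = 0.49×1.295×0.715 = 0.4537 m³/s
Panel 3-4: Δb = 0.3 m, d̄ = (1.21+1.18)/2 = 1.195, v̄ = (0.66+0.60)/2 = 0.63 → q = 0.3×1.195×0.63 = 0.2259 m³/s
Panel 4-5: Δb = 0.66 m, d̄ = (1.18+0.00)/2 = 0.59, v̄ = (0.60+0.00)/2 = 0.3 → q = 0.66×0.59×0.3 = 0.1168 m³/s
Q = Σ q = 1.405 m³/s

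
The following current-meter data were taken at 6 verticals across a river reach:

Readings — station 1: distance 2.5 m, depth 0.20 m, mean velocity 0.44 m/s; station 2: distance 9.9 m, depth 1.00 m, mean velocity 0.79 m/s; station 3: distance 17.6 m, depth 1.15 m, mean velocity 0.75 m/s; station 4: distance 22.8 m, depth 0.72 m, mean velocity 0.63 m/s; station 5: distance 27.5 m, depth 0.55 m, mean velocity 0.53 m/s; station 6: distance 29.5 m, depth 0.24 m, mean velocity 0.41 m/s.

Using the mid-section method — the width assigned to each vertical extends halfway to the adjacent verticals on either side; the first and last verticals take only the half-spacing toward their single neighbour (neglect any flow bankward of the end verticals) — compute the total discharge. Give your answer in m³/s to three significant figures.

w_1 = (9.9 − 2.5)/2 = 3.7 m; q_1 = 0.44 × 0.20 × 3.7 = 0.3256 m³/s
w_2 = (17.6 − 2.5)/2 = 7.55 m; q_2 = 0.79 × 1.00 × 7.55 = 5.965 m³/s
w_3 = (22.8 − 9.9)/2 = 6.45 m; q_3 = 0.75 × 1.15 × 6.45 = 5.563 m³/s
w_4 = (27.5 − 17.6)/2 = 4.95 m; q_4 = 0.63 × 0.72 × 4.95 = 2.245 m³/s
w_5 = (29.5 − 22.8)/2 = 3.35 m; q_5 = 0.53 × 0.55 × 3.35 = 0.9765 m³/s
w_6 = (29.5 − 27.5)/2 = 1 m; q_6 = 0.41 × 0.24 × 1 = 0.09840 m³/s
Q = Σ qᵢ = 15.17 m³/s

15.2 m³/s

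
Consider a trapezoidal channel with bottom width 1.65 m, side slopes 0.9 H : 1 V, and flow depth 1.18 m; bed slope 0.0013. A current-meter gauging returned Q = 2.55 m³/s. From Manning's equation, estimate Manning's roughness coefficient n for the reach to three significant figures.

0.0344

A = (b + z·y)·y = (1.65 + 0.9×1.18)×1.18 = 3.200 m²
P = b + 2y√(1+z²) = 1.65 + 2×1.18×√(1+0.9²) = 4.825 m
R = A/P = 3.200/4.825 = 0.6632 m
n = (1/Q)·A·R^(2/3)·S^(1/2) = (1/2.55) × 3.200 × 0.7605 × 0.03606 = 0.03441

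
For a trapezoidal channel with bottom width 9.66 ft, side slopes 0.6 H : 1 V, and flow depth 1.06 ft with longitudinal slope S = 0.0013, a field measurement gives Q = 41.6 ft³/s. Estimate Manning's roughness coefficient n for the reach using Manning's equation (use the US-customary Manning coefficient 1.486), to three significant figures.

0.0131

A = (b + z·y)·y = (9.66 + 0.6×1.06)×1.06 = 10.91 ft²
P = b + 2y√(1+z²) = 9.66 + 2×1.06×√(1+0.6²) = 12.13 ft
R = A/P = 10.91/12.13 = 0.8996 ft
n = (1.486/Q)·A·R^(2/3)·S^(1/2) = (1.486/41.6) × 10.91 × 0.9319 × 0.03606 = 0.01310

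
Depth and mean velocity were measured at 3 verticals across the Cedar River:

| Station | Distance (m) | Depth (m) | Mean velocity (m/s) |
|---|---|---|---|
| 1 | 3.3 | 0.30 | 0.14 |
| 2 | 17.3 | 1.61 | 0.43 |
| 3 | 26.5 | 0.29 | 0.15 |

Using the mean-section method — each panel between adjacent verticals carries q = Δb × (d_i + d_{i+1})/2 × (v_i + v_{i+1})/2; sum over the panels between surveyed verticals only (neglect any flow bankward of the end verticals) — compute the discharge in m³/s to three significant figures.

6.35 m³/s

Panel 1-2: Δb = 14 m, d̄ = (0.30+1.61)/2 = 0.955, v̄ = (0.14+0.43)/2 = 0.285 → q = 14×0.955×0.285 = 3.810 m³/s
Panel 2-3: Δb = 9.2 m, d̄ = (1.61+0.29)/2 = 0.95, v̄ = (0.43+0.15)/2 = 0.29 → q = 9.2×0.95×0.29 = 2.535 m³/s
Q = Σ q = 6.345 m³/s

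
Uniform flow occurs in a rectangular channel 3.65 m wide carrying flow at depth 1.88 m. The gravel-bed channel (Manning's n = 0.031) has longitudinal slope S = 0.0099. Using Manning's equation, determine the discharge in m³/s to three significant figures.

A = b·y = 3.65 × 1.88 = 6.862 m²
P = b + 2y = 3.65 + 2×1.88 = 7.410 m
R = A/P = 6.862/7.410 = 0.9260 m
Q = (1/n)·A·R^(2/3)·S^(1/2) = (1/0.031) × 6.862 × 0.9260^(2/3) × 0.0099^(1/2) = 20.92 m³/s

20.9 m³/s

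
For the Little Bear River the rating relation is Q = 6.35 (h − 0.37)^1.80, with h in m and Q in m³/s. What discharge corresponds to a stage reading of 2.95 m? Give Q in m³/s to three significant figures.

35.0 m³/s

Q = 6.35 × (2.95 − 0.37)^1.80 = 6.35 × 2.58^1.80 = 34.97 m³/s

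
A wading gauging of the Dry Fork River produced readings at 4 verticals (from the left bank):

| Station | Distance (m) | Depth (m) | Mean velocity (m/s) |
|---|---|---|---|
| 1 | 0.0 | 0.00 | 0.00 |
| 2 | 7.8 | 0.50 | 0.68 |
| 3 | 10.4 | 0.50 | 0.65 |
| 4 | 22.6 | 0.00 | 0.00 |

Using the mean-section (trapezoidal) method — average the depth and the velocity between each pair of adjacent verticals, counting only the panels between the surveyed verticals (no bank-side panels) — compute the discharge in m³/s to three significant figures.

2.52 m³/s

Panel 1-2: Δb = 7.8 m, d̄ = (0.00+0.50)/2 = 0.25, v̄ = (0.00+0.68)/2 = 0.34 → q = 7.8×0.25×0.34 = 0.6630 m³/s
Panel 2-3: Δb = 2.6 m, d̄ = (0.50+0.50)/2 = 0.5, v̄ = (0.68+0.65)/2 = 0.665 → q = 2.6×0.5×0.665 = 0.8645 m³/s
Panel 3-4: Δb = 12.2 m, d̄ = (0.50+0.00)/2 = 0.25, v̄ = (0.65+0.00)/2 = 0.325 → q = 12.2×0.25×0.325 = 0.9913 m³/s
Q = Σ q = 2.519 m³/s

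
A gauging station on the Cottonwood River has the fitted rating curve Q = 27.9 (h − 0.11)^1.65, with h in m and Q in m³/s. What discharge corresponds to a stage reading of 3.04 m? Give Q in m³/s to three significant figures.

Q = 27.9 × (3.04 − 0.11)^1.65 = 27.9 × 2.93^1.65 = 164.4 m³/s

164 m³/s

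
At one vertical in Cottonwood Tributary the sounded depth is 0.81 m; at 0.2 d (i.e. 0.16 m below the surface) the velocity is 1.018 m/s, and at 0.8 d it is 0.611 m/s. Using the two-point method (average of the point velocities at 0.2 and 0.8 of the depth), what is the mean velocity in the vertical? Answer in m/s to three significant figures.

v̄ = (1.018 + 0.611) / 2 = 0.8145 m/s

0.815 m/s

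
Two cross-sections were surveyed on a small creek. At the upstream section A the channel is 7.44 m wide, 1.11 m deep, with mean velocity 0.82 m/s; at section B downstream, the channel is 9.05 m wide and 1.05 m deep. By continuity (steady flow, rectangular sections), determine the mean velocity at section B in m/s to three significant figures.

0.713 m/s

Q = A₁V₁ = (7.44×1.11) × 0.82 = 6.772 m³/s
A₂ = 9.05 × 1.05 = 9.503 m²
V₂ = Q/A₂ = 6.772/9.503 = 0.7126 m/s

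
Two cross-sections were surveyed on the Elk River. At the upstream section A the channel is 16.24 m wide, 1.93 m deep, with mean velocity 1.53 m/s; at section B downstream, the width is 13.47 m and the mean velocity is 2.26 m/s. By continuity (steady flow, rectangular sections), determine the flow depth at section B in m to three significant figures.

Q = A₁V₁ = (16.24×1.93) × 1.53 = 47.96 m³/s
d₂ = Q/(b₂ V₂) = 47.96/(13.47×2.26) = 1.575 m

1.58 m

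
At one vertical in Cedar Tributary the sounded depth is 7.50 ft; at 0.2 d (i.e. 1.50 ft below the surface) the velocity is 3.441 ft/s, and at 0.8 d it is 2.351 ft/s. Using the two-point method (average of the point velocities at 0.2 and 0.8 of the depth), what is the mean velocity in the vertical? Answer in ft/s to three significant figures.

2.90 ft/s

v̄ = (3.441 + 2.351) / 2 = 2.896 ft/s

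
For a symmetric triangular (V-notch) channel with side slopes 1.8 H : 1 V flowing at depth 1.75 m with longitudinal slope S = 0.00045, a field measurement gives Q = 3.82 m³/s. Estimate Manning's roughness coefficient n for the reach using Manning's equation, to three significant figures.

0.0256

A = z·y² = 1.8×1.75² = 5.513 m²
P = 2y√(1+z²) = 2×1.75×√(1+1.8²) = 7.207 m
R = A/P = 5.513/7.207 = 0.7649 m
n = (1/Q)·A·R^(2/3)·S^(1/2) = (1/3.82) × 5.513 × 0.8364 × 0.02121 = 0.02560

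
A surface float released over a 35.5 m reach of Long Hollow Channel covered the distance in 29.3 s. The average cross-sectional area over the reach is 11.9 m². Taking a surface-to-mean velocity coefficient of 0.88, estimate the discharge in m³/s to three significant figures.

12.7 m³/s

v_surface = L / t̄ = 35.5 / 29.3 = 1.212 m/s
v_mean = 0.88 × 1.212 = 1.066 m/s
Q = A × v_mean = 11.9 × 1.066 = 12.69 m³/s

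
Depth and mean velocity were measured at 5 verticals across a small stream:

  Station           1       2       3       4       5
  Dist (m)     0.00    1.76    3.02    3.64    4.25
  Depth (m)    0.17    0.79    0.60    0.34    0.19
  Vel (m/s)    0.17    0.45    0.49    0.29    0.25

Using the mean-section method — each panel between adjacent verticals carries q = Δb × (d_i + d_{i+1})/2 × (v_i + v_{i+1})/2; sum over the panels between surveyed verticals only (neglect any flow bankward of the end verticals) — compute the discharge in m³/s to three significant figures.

Panel 1-2: Δb = 1.76 m, d̄ = (0.17+0.79)/2 = 0.48, v̄ = (0.17+0.45)/2 = 0.31 → q = 1.76×0.48×0.31 = 0.2619 m³/s
Panel 2-3: Δb = 1.26 m, d̄ = (0.79+0.60)/2 = 0.695, v̄ = (0.45+0.49)/2 = 0.47 → q = 1.26×0.695×0.47 = 0.4116 m³/s
Panel 3-4: Δb = 0.62 m, d̄ = (0.60+0.34)/2 = 0.47, v̄ = (0.49+0.29)/2 = 0.39 → q = 0.62×0.47×0.39 = 0.1136 m³/s
Panel 4-5: Δb = 0.61 m, d̄ = (0.34+0.19)/2 = 0.265, v̄ = (0.29+0.25)/2 = 0.27 → q = 0.61×0.265×0.27 = 0.04365 m³/s
Q = Σ q = 0.8308 m³/s

0.831 m³/s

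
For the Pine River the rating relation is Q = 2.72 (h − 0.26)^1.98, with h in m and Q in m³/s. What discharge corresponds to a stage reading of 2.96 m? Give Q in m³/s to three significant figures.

Q = 2.72 × (2.96 − 0.26)^1.98 = 2.72 × 2.7^1.98 = 19.44 m³/s

19.4 m³/s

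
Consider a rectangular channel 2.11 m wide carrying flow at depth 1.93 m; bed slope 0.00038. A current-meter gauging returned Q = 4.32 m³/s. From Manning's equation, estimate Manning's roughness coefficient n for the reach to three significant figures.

A = b·y = 2.11 × 1.93 = 4.072 m²
P = b + 2y = 2.11 + 2×1.93 = 5.970 m
R = A/P = 4.072/5.970 = 0.6821 m
n = (1/Q)·A·R^(2/3)·S^(1/2) = (1/4.32) × 4.072 × 0.7749 × 0.01949 = 0.01424

0.0142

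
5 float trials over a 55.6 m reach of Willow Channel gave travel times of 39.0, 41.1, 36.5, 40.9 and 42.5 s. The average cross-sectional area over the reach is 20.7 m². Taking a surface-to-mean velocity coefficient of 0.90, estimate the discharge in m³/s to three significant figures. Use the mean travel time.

t̄ = (39.0 + 41.1 + 36.5 + 40.9 + 42.5) / 5 = 40 s
v_surface = L / t̄ = 55.6 / 40 = 1.390 m/s
v_mean = 0.90 × 1.390 = 1.251 m/s
Q = A × v_mean = 20.7 × 1.251 = 25.90 m³/s

25.9 m³/s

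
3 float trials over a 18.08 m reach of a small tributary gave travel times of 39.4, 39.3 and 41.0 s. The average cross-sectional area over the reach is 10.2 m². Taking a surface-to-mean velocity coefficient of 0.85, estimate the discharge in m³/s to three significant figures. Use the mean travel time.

t̄ = (39.4 + 39.3 + 41.0) / 3 = 39.9 s
v_surface = L / t̄ = 18.08 / 39.9 = 0.4531 m/s
v_mean = 0.85 × 0.4531 = 0.3852 m/s
Q = A × v_mean = 10.2 × 0.3852 = 3.929 m³/s

3.93 m³/s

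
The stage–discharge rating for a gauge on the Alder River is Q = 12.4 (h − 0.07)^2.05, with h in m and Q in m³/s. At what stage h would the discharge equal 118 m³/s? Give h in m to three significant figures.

3.07 m

h − h₀ = (Q/C)^(1/b) = (118/12.4)^(1/2.05) = 3.001 m
h = 0.07 + 3.001 = 3.071 m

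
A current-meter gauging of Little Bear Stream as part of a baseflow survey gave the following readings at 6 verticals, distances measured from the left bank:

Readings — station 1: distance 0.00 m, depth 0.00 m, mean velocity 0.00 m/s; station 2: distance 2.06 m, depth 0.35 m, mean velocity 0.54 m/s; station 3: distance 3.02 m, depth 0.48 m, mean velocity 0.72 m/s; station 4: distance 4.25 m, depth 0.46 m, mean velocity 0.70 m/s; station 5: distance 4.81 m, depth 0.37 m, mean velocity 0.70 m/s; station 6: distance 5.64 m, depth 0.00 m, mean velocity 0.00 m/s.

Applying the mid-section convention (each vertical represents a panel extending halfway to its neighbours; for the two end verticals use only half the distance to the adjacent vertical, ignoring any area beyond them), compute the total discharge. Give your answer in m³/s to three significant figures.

1.13 m³/s

w_2 = (3.02 − 0.00)/2 = 1.51 m; q_2 = 0.54 × 0.35 × 1.51 = 0.2854 m³/s
w_3 = (4.25 − 2.06)/2 = 1.095 m; q_3 = 0.72 × 0.48 × 1.095 = 0.3784 m³/s
w_4 = (4.81 − 3.02)/2 = 0.895 m; q_4 = 0.70 × 0.46 × 0.895 = 0.2882 m³/s
w_5 = (5.64 − 4.25)/2 = 0.695 m; q_5 = 0.70 × 0.37 × 0.695 = 0.1800 m³/s
Stations 1, 6 contribute zero (depth or velocity is 0).
Q = Σ qᵢ = 1.132 m³/s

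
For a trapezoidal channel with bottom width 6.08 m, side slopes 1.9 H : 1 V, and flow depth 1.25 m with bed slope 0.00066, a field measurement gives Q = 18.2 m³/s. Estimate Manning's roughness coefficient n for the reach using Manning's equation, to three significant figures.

A = (b + z·y)·y = (6.08 + 1.9×1.25)×1.25 = 10.57 m²
P = b + 2y√(1+z²) = 6.08 + 2×1.25×√(1+1.9²) = 11.45 m
R = A/P = 10.57/11.45 = 0.9232 m
n = (1/Q)·A·R^(2/3)·S^(1/2) = (1/18.2) × 10.57 × 0.9481 × 0.02569 = 0.01414

0.0141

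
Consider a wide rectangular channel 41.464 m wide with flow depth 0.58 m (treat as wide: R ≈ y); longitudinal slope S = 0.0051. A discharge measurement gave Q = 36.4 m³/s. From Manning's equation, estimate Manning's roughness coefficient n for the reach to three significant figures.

A = b·y = 41.464 × 0.58 = 24.05 m²
Wide channel: R ≈ y = 0.58 m
n = (1/Q)·A·R^(2/3)·S^(1/2) = (1/36.4) × 24.05 × 0.6955 × 0.07141 = 0.03281

0.0328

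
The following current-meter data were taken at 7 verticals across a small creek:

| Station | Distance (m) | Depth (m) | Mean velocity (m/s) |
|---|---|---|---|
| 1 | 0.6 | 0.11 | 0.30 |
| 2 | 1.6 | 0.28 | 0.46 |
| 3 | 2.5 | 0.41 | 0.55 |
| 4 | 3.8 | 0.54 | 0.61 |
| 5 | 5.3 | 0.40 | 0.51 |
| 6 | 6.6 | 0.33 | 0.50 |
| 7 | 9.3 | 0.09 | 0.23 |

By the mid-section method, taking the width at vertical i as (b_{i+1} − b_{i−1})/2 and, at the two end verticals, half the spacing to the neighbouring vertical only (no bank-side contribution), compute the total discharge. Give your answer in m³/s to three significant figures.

1.49 m³/s

w_1 = (1.6 − 0.6)/2 = 0.5 m; q_1 = 0.30 × 0.11 × 0.5 = 0.01650 m³/s
w_2 = (2.5 − 0.6)/2 = 0.95 m; q_2 = 0.46 × 0.28 × 0.95 = 0.1224 m³/s
w_3 = (3.8 − 1.6)/2 = 1.1 m; q_3 = 0.55 × 0.41 × 1.1 = 0.2481 m³/s
w_4 = (5.3 − 2.5)/2 = 1.4 m; q_4 = 0.61 × 0.54 × 1.4 = 0.4612 m³/s
w_5 = (6.6 − 3.8)/2 = 1.4 m; q_5 = 0.51 × 0.40 × 1.4 = 0.2856 m³/s
w_6 = (9.3 − 5.3)/2 = 2 m; q_6 = 0.50 × 0.33 × 2 = 0.3300 m³/s
w_7 = (9.3 − 6.6)/2 = 1.35 m; q_7 = 0.23 × 0.09 × 1.35 = 0.02795 m³/s
Q = Σ qᵢ = 1.492 m³/s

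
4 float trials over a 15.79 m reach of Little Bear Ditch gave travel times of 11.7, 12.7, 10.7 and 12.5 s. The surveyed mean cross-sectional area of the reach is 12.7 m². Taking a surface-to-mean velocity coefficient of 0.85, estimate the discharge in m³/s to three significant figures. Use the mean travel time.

14.3 m³/s

t̄ = (11.7 + 12.7 + 10.7 + 12.5) / 4 = 11.9 s
v_surface = L / t̄ = 15.79 / 11.9 = 1.327 m/s
v_mean = 0.85 × 1.327 = 1.128 m/s
Q = A × v_mean = 12.7 × 1.128 = 14.32 m³/s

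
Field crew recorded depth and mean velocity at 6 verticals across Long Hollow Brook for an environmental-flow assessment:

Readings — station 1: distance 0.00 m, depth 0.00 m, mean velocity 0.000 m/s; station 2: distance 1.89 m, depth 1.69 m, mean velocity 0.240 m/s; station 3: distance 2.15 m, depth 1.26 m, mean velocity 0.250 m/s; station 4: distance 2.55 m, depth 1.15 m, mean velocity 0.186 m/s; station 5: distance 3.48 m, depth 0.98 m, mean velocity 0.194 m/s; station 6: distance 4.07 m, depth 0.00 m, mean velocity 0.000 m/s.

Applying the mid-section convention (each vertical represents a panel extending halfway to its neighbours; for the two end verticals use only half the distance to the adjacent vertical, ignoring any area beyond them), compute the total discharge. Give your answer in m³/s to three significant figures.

0.827 m³/s

w_2 = (2.15 − 0.00)/2 = 1.075 m; q_2 = 0.240 × 1.69 × 1.075 = 0.4360 m³/s
w_3 = (2.55 − 1.89)/2 = 0.33 m; q_3 = 0.250 × 1.26 × 0.33 = 0.1040 m³/s
w_4 = (3.48 − 2.15)/2 = 0.665 m; q_4 = 0.186 × 1.15 × 0.665 = 0.1422 m³/s
w_5 = (4.07 − 2.55)/2 = 0.76 m; q_5 = 0.194 × 0.98 × 0.76 = 0.1445 m³/s
Stations 1, 6 contribute zero (depth or velocity is 0).
Q = Σ qᵢ = 0.8267 m³/s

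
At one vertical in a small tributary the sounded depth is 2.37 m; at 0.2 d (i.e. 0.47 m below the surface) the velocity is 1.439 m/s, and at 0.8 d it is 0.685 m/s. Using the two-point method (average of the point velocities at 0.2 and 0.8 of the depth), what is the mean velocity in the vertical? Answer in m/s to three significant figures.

1.06 m/s

v̄ = (1.439 + 0.685) / 2 = 1.062 m/s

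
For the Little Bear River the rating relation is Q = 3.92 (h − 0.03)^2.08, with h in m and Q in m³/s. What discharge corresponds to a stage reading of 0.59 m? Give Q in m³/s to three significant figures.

1.17 m³/s

Q = 3.92 × (0.59 − 0.03)^2.08 = 3.92 × 0.56^2.08 = 1.174 m³/s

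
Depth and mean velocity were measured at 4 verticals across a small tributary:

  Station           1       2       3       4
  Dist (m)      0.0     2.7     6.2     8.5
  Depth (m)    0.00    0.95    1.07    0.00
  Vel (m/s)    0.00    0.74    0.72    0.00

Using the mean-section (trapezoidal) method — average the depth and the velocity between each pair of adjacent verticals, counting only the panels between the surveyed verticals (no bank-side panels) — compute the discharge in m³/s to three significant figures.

Panel 1-2: Δb = 2.7 m, d̄ = (0.00+0.95)/2 = 0.475, v̄ = (0.00+0.74)/2 = 0.37 → q = 2.7×0.475×0.37 = 0.4745 m³/s
Panel 2-3: Δb = 3.5 m, d̄ = (0.95+1.07)/2 = 1.01, v̄ = (0.74+0.72)/2 = 0.73 → q = 3.5×1.01×0.73 = 2.581 m³/s
Panel 3-4: Δb = 2.3 m, d̄ = (1.07+0.00)/2 = 0.535, v̄ = (0.72+0.00)/2 = 0.36 → q = 2.3×0.535×0.36 = 0.4430 m³/s
Q = Σ q = 3.498 m³/s

3.50 m³/s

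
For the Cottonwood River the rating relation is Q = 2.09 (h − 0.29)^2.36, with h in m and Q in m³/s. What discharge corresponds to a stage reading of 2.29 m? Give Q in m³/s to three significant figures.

Q = 2.09 × (2.29 − 0.29)^2.36 = 2.09 × 2^2.36 = 10.73 m³/s

10.7 m³/s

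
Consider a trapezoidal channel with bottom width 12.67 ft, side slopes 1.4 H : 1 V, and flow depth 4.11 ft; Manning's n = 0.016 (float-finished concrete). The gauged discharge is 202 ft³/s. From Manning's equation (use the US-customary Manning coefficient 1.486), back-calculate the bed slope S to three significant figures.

A = (b + z·y)·y = (12.67 + 1.4×4.11)×4.11 = 75.72 ft²
P = b + 2y√(1+z²) = 12.67 + 2×4.11×√(1+1.4²) = 26.81 ft
R = A/P = 75.72/26.81 = 2.824 ft
S = (Q·n / (1.486·A·R^(2/3)))² = (202×0.016 / (1.486×75.72×1.998))² = 0.0002067

0.000207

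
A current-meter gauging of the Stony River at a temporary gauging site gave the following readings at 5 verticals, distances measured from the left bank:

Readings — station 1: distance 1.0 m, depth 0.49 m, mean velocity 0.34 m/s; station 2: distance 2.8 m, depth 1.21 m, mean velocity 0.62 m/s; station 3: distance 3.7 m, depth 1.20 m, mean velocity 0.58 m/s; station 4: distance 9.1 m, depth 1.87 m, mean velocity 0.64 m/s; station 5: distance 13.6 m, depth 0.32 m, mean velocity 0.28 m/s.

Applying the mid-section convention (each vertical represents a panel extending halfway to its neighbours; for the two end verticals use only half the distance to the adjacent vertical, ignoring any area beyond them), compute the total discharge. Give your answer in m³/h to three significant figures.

34100 m³/h

w_1 = (2.8 − 1.0)/2 = 0.9 m; q_1 = 0.34 × 0.49 × 0.9 = 0.1499 m³/s
w_2 = (3.7 − 1.0)/2 = 1.35 m; q_2 = 0.62 × 1.21 × 1.35 = 1.013 m³/s
w_3 = (9.1 − 2.8)/2 = 3.15 m; q_3 = 0.58 × 1.20 × 3.15 = 2.192 m³/s
w_4 = (13.6 − 3.7)/2 = 4.95 m; q_4 = 0.64 × 1.87 × 4.95 = 5.924 m³/s
w_5 = (13.6 − 9.1)/2 = 2.25 m; q_5 = 0.28 × 0.32 × 2.25 = 0.2016 m³/s
Q = Σ qᵢ = 9.481 m³/s
= 9.481 × 3600 = 34130 m³/h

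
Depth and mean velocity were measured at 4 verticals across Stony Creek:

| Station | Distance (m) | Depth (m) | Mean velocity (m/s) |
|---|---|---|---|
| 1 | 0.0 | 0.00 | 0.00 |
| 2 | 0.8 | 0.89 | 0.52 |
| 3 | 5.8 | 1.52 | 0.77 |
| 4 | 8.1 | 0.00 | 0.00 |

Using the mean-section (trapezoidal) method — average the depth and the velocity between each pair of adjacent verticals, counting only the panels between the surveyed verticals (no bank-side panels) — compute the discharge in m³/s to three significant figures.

Panel 1-2: Δb = 0.8 m, d̄ = (0.00+0.89)/2 = 0.445, v̄ = (0.00+0.52)/2 = 0.26 → q = 0.8×0.445×0.26 = 0.09256 m³/s
Panel 2-3: Δb = 5 m, d̄ = (0.89+1.52)/2 = 1.205, v̄ = (0.52+0.77)/2 = 0.645 → q = 5×1.205×0.645 = 3.886 m³/s
Panel 3-4: Δb = 2.3 m, d̄ = (1.52+0.00)/2 = 0.76, v̄ = (0.77+0.00)/2 = 0.385 → q = 2.3×0.76×0.385 = 0.6730 m³/s
Q = Σ q = 4.652 m³/s

4.65 m³/s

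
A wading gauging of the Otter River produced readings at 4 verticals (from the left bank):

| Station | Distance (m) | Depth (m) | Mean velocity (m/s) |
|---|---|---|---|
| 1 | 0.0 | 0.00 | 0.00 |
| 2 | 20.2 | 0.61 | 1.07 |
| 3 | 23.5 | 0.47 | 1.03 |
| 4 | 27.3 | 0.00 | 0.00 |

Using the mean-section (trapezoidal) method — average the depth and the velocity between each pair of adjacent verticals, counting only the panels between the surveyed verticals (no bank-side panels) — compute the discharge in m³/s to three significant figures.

Panel 1-2: Δb = 20.2 m, d̄ = (0.00+0.61)/2 = 0.305, v̄ = (0.00+1.07)/2 = 0.535 → q = 20.2×0.305×0.535 = 3.296 m³/s
Panel 2-3: Δb = 3.3 m, d̄ = (0.61+0.47)/2 = 0.54, v̄ = (1.07+1.03)/2 = 1.05 → q = 3.3×0.54×1.05 = 1.871 m³/s
Panel 3-4: Δb = 3.8 m, d̄ = (0.47+0.00)/2 = 0.235, v̄ = (1.03+0.00)/2 = 0.515 → q = 3.8×0.235×0.515 = 0.4599 m³/s
Q = Σ q = 5.627 m³/s

5.63 m³/s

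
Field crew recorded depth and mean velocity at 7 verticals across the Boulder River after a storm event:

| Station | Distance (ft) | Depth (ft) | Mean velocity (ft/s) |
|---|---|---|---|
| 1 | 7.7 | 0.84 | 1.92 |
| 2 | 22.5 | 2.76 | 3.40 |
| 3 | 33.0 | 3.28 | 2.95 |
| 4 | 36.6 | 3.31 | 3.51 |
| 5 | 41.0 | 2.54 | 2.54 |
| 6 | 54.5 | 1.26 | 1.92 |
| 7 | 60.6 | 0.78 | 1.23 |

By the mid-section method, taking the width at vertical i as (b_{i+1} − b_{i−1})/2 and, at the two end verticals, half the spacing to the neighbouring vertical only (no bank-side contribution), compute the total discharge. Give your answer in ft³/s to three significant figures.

330 ft³/s

w_1 = (22.5 − 7.7)/2 = 7.4 ft; q_1 = 1.92 × 0.84 × 7.4 = 11.93 ft³/s
w_2 = (33.0 − 7.7)/2 = 12.65 ft; q_2 = 3.40 × 2.76 × 12.65 = 118.7 ft³/s
w_3 = (36.6 − 22.5)/2 = 7.05 ft; q_3 = 2.95 × 3.28 × 7.05 = 68.22 ft³/s
w_4 = (41.0 − 33.0)/2 = 4 ft; q_4 = 3.51 × 3.31 × 4 = 46.47 ft³/s
w_5 = (54.5 − 36.6)/2 = 8.95 ft; q_5 = 2.54 × 2.54 × 8.95 = 57.74 ft³/s
w_6 = (60.6 − 41.0)/2 = 9.8 ft; q_6 = 1.92 × 1.26 × 9.8 = 23.71 ft³/s
w_7 = (60.6 − 54.5)/2 = 3.05 ft; q_7 = 1.23 × 0.78 × 3.05 = 2.926 ft³/s
Q = Σ qᵢ = 329.7 ft³/s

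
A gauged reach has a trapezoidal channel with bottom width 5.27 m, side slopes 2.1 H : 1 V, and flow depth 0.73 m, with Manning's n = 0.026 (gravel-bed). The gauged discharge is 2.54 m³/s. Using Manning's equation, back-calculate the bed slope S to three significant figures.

A = (b + z·y)·y = (5.27 + 2.1×0.73)×0.73 = 4.966 m²
P = b + 2y√(1+z²) = 5.27 + 2×0.73×√(1+2.1²) = 8.666 m
R = A/P = 4.966/8.666 = 0.5731 m
S = (Q·n / (1·A·R^(2/3)))² = (2.54×0.026 / (1×4.966×0.6899))² = 0.0003715

0.000371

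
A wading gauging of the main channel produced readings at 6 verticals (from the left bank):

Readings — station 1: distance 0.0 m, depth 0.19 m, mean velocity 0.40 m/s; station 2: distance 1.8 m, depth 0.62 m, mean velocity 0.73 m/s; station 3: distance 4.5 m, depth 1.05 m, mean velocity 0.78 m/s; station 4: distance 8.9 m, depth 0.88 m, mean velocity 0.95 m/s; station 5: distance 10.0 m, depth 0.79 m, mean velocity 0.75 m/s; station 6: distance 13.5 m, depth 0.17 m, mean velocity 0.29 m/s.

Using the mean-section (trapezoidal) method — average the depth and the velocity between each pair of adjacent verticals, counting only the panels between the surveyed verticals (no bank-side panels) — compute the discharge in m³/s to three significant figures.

7.44 m³/s

Panel 1-2: Δb = 1.8 m, d̄ = (0.19+0.62)/2 = 0.405, v̄ = (0.40+0.73)/2 = 0.565 → q = 1.8×0.405×0.565 = 0.4119 m³/s
Panel 2-3: Δb = 2.7 m, d̄ = (0.62+1.05)/2 = 0.835, v̄ = (0.73+0.78)/2 = 0.755 → q = 2.7×0.835×0.755 = 1.702 m³/s
Panel 3-4: Δb = 4.4 m, d̄ = (1.05+0.88)/2 = 0.965, v̄ = (0.78+0.95)/2 = 0.865 → q = 4.4×0.965×0.865 = 3.673 m³/s
Panel 4-5: Δb = 1.1 m, d̄ = (0.88+0.79)/2 = 0.835, v̄ = (0.95+0.75)/2 = 0.85 → q = 1.1×0.835×0.85 = 0.7807 m³/s
Panel 5-6: Δb = 3.5 m, d̄ = (0.79+0.17)/2 = 0.48, v̄ = (0.75+0.29)/2 = 0.52 → q = 3.5×0.48×0.52 = 0.8736 m³/s
Q = Σ q = 7.441 m³/s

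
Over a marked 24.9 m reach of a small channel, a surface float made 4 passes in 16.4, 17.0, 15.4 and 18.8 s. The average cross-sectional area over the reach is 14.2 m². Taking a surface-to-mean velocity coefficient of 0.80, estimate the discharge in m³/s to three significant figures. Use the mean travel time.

t̄ = (16.4 + 17.0 + 15.4 + 18.8) / 4 = 16.9 s
v_surface = L / t̄ = 24.9 / 16.9 = 1.473 m/s
v_mean = 0.80 × 1.473 = 1.179 m/s
Q = A × v_mean = 14.2 × 1.179 = 16.74 m³/s

16.7 m³/s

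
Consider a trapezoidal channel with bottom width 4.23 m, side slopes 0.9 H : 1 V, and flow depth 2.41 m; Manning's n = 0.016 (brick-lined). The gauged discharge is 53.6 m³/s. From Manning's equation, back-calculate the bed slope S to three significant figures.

A = (b + z·y)·y = (4.23 + 0.9×2.41)×2.41 = 15.42 m²
P = b + 2y√(1+z²) = 4.23 + 2×2.41×√(1+0.9²) = 10.71 m
R = A/P = 15.42/10.71 = 1.439 m
S = (Q·n / (1·A·R^(2/3)))² = (53.6×0.016 / (1×15.42×1.275))² = 0.001903

0.00190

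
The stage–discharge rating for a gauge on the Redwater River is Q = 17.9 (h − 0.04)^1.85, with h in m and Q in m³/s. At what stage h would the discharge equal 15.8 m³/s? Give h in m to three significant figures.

0.975 m

h − h₀ = (Q/C)^(1/b) = (15.8/17.9)^(1/1.85) = 0.9348 m
h = 0.04 + 0.9348 = 0.9748 m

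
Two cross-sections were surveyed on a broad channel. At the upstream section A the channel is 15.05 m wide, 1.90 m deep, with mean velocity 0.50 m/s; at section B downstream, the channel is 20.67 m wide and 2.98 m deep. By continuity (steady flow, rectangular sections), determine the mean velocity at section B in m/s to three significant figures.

Q = A₁V₁ = (15.05×1.90) × 0.50 = 14.30 m³/s
A₂ = 20.67 × 2.98 = 61.60 m²
V₂ = Q/A₂ = 14.30/61.60 = 0.2321 m/s

0.232 m/s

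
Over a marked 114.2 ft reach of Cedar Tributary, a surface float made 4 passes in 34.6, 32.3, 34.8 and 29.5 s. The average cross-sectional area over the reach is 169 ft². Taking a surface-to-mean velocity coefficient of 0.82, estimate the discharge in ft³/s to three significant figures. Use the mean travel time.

t̄ = (34.6 + 32.3 + 34.8 + 29.5) / 4 = 32.8 s
v_surface = L / t̄ = 114.2 / 32.8 = 3.482 ft/s
v_mean = 0.82 × 3.482 = 2.855 ft/s
Q = A × v_mean = 169 × 2.855 = 482.5 ft³/s

482 ft³/s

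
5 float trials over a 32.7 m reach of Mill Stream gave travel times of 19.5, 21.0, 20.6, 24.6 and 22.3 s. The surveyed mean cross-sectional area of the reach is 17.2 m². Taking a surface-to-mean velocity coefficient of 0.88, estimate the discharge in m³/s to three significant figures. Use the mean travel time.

22.9 m³/s

t̄ = (19.5 + 21.0 + 20.6 + 24.6 + 22.3) / 5 = 21.6 s
v_surface = L / t̄ = 32.7 / 21.6 = 1.514 m/s
v_mean = 0.88 × 1.514 = 1.332 m/s
Q = A × v_mean = 17.2 × 1.332 = 22.91 m³/s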